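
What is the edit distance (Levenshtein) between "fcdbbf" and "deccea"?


Computing edit distance: "fcdbbf" -> "deccea"
DP table:
           d    e    c    c    e    a
      0    1    2    3    4    5    6
  f   1    1    2    3    4    5    6
  c   2    2    2    2    3    4    5
  d   3    2    3    3    3    4    5
  b   4    3    3    4    4    4    5
  b   5    4    4    4    5    5    5
  f   6    5    5    5    5    6    6
Edit distance = dp[6][6] = 6

6


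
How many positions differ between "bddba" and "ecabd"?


Comparing "bddba" and "ecabd" position by position:
  Position 0: 'b' vs 'e' => DIFFER
  Position 1: 'd' vs 'c' => DIFFER
  Position 2: 'd' vs 'a' => DIFFER
  Position 3: 'b' vs 'b' => same
  Position 4: 'a' vs 'd' => DIFFER
Positions that differ: 4

4


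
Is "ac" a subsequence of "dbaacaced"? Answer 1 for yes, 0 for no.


Check if "ac" is a subsequence of "dbaacaced"
Greedy scan:
  Position 0 ('d'): no match needed
  Position 1 ('b'): no match needed
  Position 2 ('a'): matches sub[0] = 'a'
  Position 3 ('a'): no match needed
  Position 4 ('c'): matches sub[1] = 'c'
  Position 5 ('a'): no match needed
  Position 6 ('c'): no match needed
  Position 7 ('e'): no match needed
  Position 8 ('d'): no match needed
All 2 characters matched => is a subsequence

1


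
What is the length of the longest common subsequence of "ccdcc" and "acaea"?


LCS of "ccdcc" and "acaea"
DP table:
           a    c    a    e    a
      0    0    0    0    0    0
  c   0    0    1    1    1    1
  c   0    0    1    1    1    1
  d   0    0    1    1    1    1
  c   0    0    1    1    1    1
  c   0    0    1    1    1    1
LCS length = dp[5][5] = 1

1


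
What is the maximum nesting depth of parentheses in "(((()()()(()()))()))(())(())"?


Input: "(((()()()(()()))()))(())(())"
Tracking depth:
  Position 0 '(': depth becomes 1
  Position 1 '(': depth becomes 2
  Position 2 '(': depth becomes 3
  Position 3 '(': depth becomes 4
  Position 4 ')': depth becomes 3
  Position 5 '(': depth becomes 4
  Position 6 ')': depth becomes 3
  Position 7 '(': depth becomes 4
  Position 8 ')': depth becomes 3
  Position 9 '(': depth becomes 4
  Position 10 '(': depth becomes 5
  Position 11 ')': depth becomes 4
  Position 12 '(': depth becomes 5
  Position 13 ')': depth becomes 4
  Position 14 ')': depth becomes 3
  Position 15 ')': depth becomes 2
  Position 16 '(': depth becomes 3
  Position 17 ')': depth becomes 2
  Position 18 ')': depth becomes 1
  Position 19 ')': depth becomes 0
  Position 20 '(': depth becomes 1
  Position 21 '(': depth becomes 2
  Position 22 ')': depth becomes 1
  Position 23 ')': depth becomes 0
  Position 24 '(': depth becomes 1
  Position 25 '(': depth becomes 2
  Position 26 ')': depth becomes 1
  Position 27 ')': depth becomes 0
Maximum depth reached: 5

5


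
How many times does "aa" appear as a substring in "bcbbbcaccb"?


Searching for "aa" in "bcbbbcaccb"
Scanning each position:
  Position 0: "bc" => no
  Position 1: "cb" => no
  Position 2: "bb" => no
  Position 3: "bb" => no
  Position 4: "bc" => no
  Position 5: "ca" => no
  Position 6: "ac" => no
  Position 7: "cc" => no
  Position 8: "cb" => no
Total occurrences: 0

0


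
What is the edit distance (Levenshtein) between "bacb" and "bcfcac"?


Computing edit distance: "bacb" -> "bcfcac"
DP table:
           b    c    f    c    a    c
      0    1    2    3    4    5    6
  b   1    0    1    2    3    4    5
  a   2    1    1    2    3    3    4
  c   3    2    1    2    2    3    3
  b   4    3    2    2    3    3    4
Edit distance = dp[4][6] = 4

4


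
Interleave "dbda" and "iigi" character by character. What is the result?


Interleaving "dbda" and "iigi":
  Position 0: 'd' from first, 'i' from second => "di"
  Position 1: 'b' from first, 'i' from second => "bi"
  Position 2: 'd' from first, 'g' from second => "dg"
  Position 3: 'a' from first, 'i' from second => "ai"
Result: dibidgai

dibidgai


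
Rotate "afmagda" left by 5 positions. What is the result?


Input: "afmagda", rotate left by 5
First 5 characters: "afmag"
Remaining characters: "da"
Concatenate remaining + first: "da" + "afmag" = "daafmag"

daafmag


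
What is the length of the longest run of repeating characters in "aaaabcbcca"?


Input: "aaaabcbcca"
Scanning for longest run:
  Position 1 ('a'): continues run of 'a', length=2
  Position 2 ('a'): continues run of 'a', length=3
  Position 3 ('a'): continues run of 'a', length=4
  Position 4 ('b'): new char, reset run to 1
  Position 5 ('c'): new char, reset run to 1
  Position 6 ('b'): new char, reset run to 1
  Position 7 ('c'): new char, reset run to 1
  Position 8 ('c'): continues run of 'c', length=2
  Position 9 ('a'): new char, reset run to 1
Longest run: 'a' with length 4

4


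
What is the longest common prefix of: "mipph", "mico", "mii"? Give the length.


Words: mipph, mico, mii
  Position 0: all 'm' => match
  Position 1: all 'i' => match
  Position 2: ('p', 'c', 'i') => mismatch, stop
LCP = "mi" (length 2)

2


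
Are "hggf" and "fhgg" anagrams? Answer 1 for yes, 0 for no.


Strings: "hggf", "fhgg"
Sorted first:  fggh
Sorted second: fggh
Sorted forms match => anagrams

1


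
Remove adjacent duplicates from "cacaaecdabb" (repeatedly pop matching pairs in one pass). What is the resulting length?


Input: cacaaecdabb
Stack-based adjacent duplicate removal:
  Read 'c': push. Stack: c
  Read 'a': push. Stack: ca
  Read 'c': push. Stack: cac
  Read 'a': push. Stack: caca
  Read 'a': matches stack top 'a' => pop. Stack: cac
  Read 'e': push. Stack: cace
  Read 'c': push. Stack: cacec
  Read 'd': push. Stack: cacecd
  Read 'a': push. Stack: cacecda
  Read 'b': push. Stack: cacecdab
  Read 'b': matches stack top 'b' => pop. Stack: cacecda
Final stack: "cacecda" (length 7)

7


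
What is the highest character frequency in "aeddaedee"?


Input: aeddaedee
Character counts:
  'a': 2
  'd': 3
  'e': 4
Maximum frequency: 4

4


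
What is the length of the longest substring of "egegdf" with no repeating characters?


Input: "egegdf"
Sliding window (track last position of each char):
  Position 0 ('e'): window [0,0] length 1 -- new best
  Position 1 ('g'): window [0,1] length 2 -- new best
  Position 2 ('e'): repeat (last at 0), move window start to 1
  Position 2 ('e'): window [1,2] length 2
  Position 3 ('g'): repeat (last at 1), move window start to 2
  Position 3 ('g'): window [2,3] length 2
  Position 4 ('d'): window [2,4] length 3 -- new best
  Position 5 ('f'): window [2,5] length 4 -- new best
Longest substring with no repeats: "egdf" with length 4

4


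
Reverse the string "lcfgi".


Input: lcfgi
Reading characters right to left:
  Position 4: 'i'
  Position 3: 'g'
  Position 2: 'f'
  Position 1: 'c'
  Position 0: 'l'
Reversed: igfcl

igfcl


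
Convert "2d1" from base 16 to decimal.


Input: "2d1" in base 16
Positional expansion:
  Digit '2' (value 2) x 16^2 = 512
  Digit 'd' (value 13) x 16^1 = 208
  Digit '1' (value 1) x 16^0 = 1
Sum = 721

721


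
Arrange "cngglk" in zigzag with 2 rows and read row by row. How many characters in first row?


Zigzag "cngglk" into 2 rows:
Placing characters:
  'c' => row 0
  'n' => row 1
  'g' => row 0
  'g' => row 1
  'l' => row 0
  'k' => row 1
Rows:
  Row 0: "cgl"
  Row 1: "ngk"
First row length: 3

3


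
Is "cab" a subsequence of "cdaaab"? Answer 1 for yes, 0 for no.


Check if "cab" is a subsequence of "cdaaab"
Greedy scan:
  Position 0 ('c'): matches sub[0] = 'c'
  Position 1 ('d'): no match needed
  Position 2 ('a'): matches sub[1] = 'a'
  Position 3 ('a'): no match needed
  Position 4 ('a'): no match needed
  Position 5 ('b'): matches sub[2] = 'b'
All 3 characters matched => is a subsequence

1


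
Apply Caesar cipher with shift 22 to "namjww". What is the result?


Caesar cipher: shift "namjww" by 22
  'n' (pos 13) + 22 = pos 9 = 'j'
  'a' (pos 0) + 22 = pos 22 = 'w'
  'm' (pos 12) + 22 = pos 8 = 'i'
  'j' (pos 9) + 22 = pos 5 = 'f'
  'w' (pos 22) + 22 = pos 18 = 's'
  'w' (pos 22) + 22 = pos 18 = 's'
Result: jwifss

jwifss


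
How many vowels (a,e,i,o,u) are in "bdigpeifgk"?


Input: bdigpeifgk
Checking each character:
  'b' at position 0: consonant
  'd' at position 1: consonant
  'i' at position 2: vowel (running total: 1)
  'g' at position 3: consonant
  'p' at position 4: consonant
  'e' at position 5: vowel (running total: 2)
  'i' at position 6: vowel (running total: 3)
  'f' at position 7: consonant
  'g' at position 8: consonant
  'k' at position 9: consonant
Total vowels: 3

3


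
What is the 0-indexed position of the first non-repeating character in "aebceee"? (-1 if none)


Input: aebceee
Character frequencies:
  'a': 1
  'b': 1
  'c': 1
  'e': 4
Scanning left to right for freq == 1:
  Position 0 ('a'): unique! => answer = 0

0


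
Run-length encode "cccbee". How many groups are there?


Input: cccbee
Scanning for consecutive runs:
  Group 1: 'c' x 3 (positions 0-2)
  Group 2: 'b' x 1 (positions 3-3)
  Group 3: 'e' x 2 (positions 4-5)
Total groups: 3

3


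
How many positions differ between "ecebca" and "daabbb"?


Comparing "ecebca" and "daabbb" position by position:
  Position 0: 'e' vs 'd' => DIFFER
  Position 1: 'c' vs 'a' => DIFFER
  Position 2: 'e' vs 'a' => DIFFER
  Position 3: 'b' vs 'b' => same
  Position 4: 'c' vs 'b' => DIFFER
  Position 5: 'a' vs 'b' => DIFFER
Positions that differ: 5

5


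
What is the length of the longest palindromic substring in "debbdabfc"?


Input: "debbdabfc"
Checking substrings for palindromes:
  [2:4] "bb" (len 2) => palindrome
Longest palindromic substring: "bb" with length 2

2


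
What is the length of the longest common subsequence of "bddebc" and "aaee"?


LCS of "bddebc" and "aaee"
DP table:
           a    a    e    e
      0    0    0    0    0
  b   0    0    0    0    0
  d   0    0    0    0    0
  d   0    0    0    0    0
  e   0    0    0    1    1
  b   0    0    0    1    1
  c   0    0    0    1    1
LCS length = dp[6][4] = 1

1


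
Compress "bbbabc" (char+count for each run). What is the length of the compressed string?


Input: bbbabc
Runs:
  'b' x 3 => "b3"
  'a' x 1 => "a1"
  'b' x 1 => "b1"
  'c' x 1 => "c1"
Compressed: "b3a1b1c1"
Compressed length: 8

8


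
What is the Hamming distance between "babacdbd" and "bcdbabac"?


Comparing "babacdbd" and "bcdbabac" position by position:
  Position 0: 'b' vs 'b' => same
  Position 1: 'a' vs 'c' => differ
  Position 2: 'b' vs 'd' => differ
  Position 3: 'a' vs 'b' => differ
  Position 4: 'c' vs 'a' => differ
  Position 5: 'd' vs 'b' => differ
  Position 6: 'b' vs 'a' => differ
  Position 7: 'd' vs 'c' => differ
Total differences (Hamming distance): 7

7


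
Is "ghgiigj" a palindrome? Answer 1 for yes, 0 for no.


Input: ghgiigj
Reversed: jgiighg
  Compare pos 0 ('g') with pos 6 ('j'): MISMATCH
  Compare pos 1 ('h') with pos 5 ('g'): MISMATCH
  Compare pos 2 ('g') with pos 4 ('i'): MISMATCH
Result: not a palindrome

0


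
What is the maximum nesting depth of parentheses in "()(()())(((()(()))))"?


Input: "()(()())(((()(()))))"
Tracking depth:
  Position 0 '(': depth becomes 1
  Position 1 ')': depth becomes 0
  Position 2 '(': depth becomes 1
  Position 3 '(': depth becomes 2
  Position 4 ')': depth becomes 1
  Position 5 '(': depth becomes 2
  Position 6 ')': depth becomes 1
  Position 7 ')': depth becomes 0
  Position 8 '(': depth becomes 1
  Position 9 '(': depth becomes 2
  Position 10 '(': depth becomes 3
  Position 11 '(': depth becomes 4
  Position 12 ')': depth becomes 3
  Position 13 '(': depth becomes 4
  Position 14 '(': depth becomes 5
  Position 15 ')': depth becomes 4
  Position 16 ')': depth becomes 3
  Position 17 ')': depth becomes 2
  Position 18 ')': depth becomes 1
  Position 19 ')': depth becomes 0
Maximum depth reached: 5

5


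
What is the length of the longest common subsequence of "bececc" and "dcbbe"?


LCS of "bececc" and "dcbbe"
DP table:
           d    c    b    b    e
      0    0    0    0    0    0
  b   0    0    0    1    1    1
  e   0    0    0    1    1    2
  c   0    0    1    1    1    2
  e   0    0    1    1    1    2
  c   0    0    1    1    1    2
  c   0    0    1    1    1    2
LCS length = dp[6][5] = 2

2


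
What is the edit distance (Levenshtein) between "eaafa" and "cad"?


Computing edit distance: "eaafa" -> "cad"
DP table:
           c    a    d
      0    1    2    3
  e   1    1    2    3
  a   2    2    1    2
  a   3    3    2    2
  f   4    4    3    3
  a   5    5    4    4
Edit distance = dp[5][3] = 4

4


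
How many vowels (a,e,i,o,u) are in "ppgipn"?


Input: ppgipn
Checking each character:
  'p' at position 0: consonant
  'p' at position 1: consonant
  'g' at position 2: consonant
  'i' at position 3: vowel (running total: 1)
  'p' at position 4: consonant
  'n' at position 5: consonant
Total vowels: 1

1


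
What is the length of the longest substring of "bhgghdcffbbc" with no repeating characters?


Input: "bhgghdcffbbc"
Sliding window (track last position of each char):
  Position 0 ('b'): window [0,0] length 1 -- new best
  Position 1 ('h'): window [0,1] length 2 -- new best
  Position 2 ('g'): window [0,2] length 3 -- new best
  Position 3 ('g'): repeat (last at 2), move window start to 3
  Position 3 ('g'): window [3,3] length 1
  Position 4 ('h'): window [3,4] length 2
  Position 5 ('d'): window [3,5] length 3
  Position 6 ('c'): window [3,6] length 4 -- new best
  Position 7 ('f'): window [3,7] length 5 -- new best
  Position 8 ('f'): repeat (last at 7), move window start to 8
  Position 8 ('f'): window [8,8] length 1
  Position 9 ('b'): window [8,9] length 2
  Position 10 ('b'): repeat (last at 9), move window start to 10
  Position 10 ('b'): window [10,10] length 1
  Position 11 ('c'): window [10,11] length 2
Longest substring with no repeats: "ghdcf" with length 5

5


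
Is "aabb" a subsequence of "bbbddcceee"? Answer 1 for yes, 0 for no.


Check if "aabb" is a subsequence of "bbbddcceee"
Greedy scan:
  Position 0 ('b'): no match needed
  Position 1 ('b'): no match needed
  Position 2 ('b'): no match needed
  Position 3 ('d'): no match needed
  Position 4 ('d'): no match needed
  Position 5 ('c'): no match needed
  Position 6 ('c'): no match needed
  Position 7 ('e'): no match needed
  Position 8 ('e'): no match needed
  Position 9 ('e'): no match needed
Only matched 0/4 characters => not a subsequence

0


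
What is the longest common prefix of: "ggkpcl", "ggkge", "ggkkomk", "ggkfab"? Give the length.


Words: ggkpcl, ggkge, ggkkomk, ggkfab
  Position 0: all 'g' => match
  Position 1: all 'g' => match
  Position 2: all 'k' => match
  Position 3: ('p', 'g', 'k', 'f') => mismatch, stop
LCP = "ggk" (length 3)

3


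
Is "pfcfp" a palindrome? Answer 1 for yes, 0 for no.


Input: pfcfp
Reversed: pfcfp
  Compare pos 0 ('p') with pos 4 ('p'): match
  Compare pos 1 ('f') with pos 3 ('f'): match
Result: palindrome

1


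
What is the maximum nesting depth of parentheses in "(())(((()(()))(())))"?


Input: "(())(((()(()))(())))"
Tracking depth:
  Position 0 '(': depth becomes 1
  Position 1 '(': depth becomes 2
  Position 2 ')': depth becomes 1
  Position 3 ')': depth becomes 0
  Position 4 '(': depth becomes 1
  Position 5 '(': depth becomes 2
  Position 6 '(': depth becomes 3
  Position 7 '(': depth becomes 4
  Position 8 ')': depth becomes 3
  Position 9 '(': depth becomes 4
  Position 10 '(': depth becomes 5
  Position 11 ')': depth becomes 4
  Position 12 ')': depth becomes 3
  Position 13 ')': depth becomes 2
  Position 14 '(': depth becomes 3
  Position 15 '(': depth becomes 4
  Position 16 ')': depth becomes 3
  Position 17 ')': depth becomes 2
  Position 18 ')': depth becomes 1
  Position 19 ')': depth becomes 0
Maximum depth reached: 5

5


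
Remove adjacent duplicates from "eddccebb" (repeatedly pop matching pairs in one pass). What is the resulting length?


Input: eddccebb
Stack-based adjacent duplicate removal:
  Read 'e': push. Stack: e
  Read 'd': push. Stack: ed
  Read 'd': matches stack top 'd' => pop. Stack: e
  Read 'c': push. Stack: ec
  Read 'c': matches stack top 'c' => pop. Stack: e
  Read 'e': matches stack top 'e' => pop. Stack: (empty)
  Read 'b': push. Stack: b
  Read 'b': matches stack top 'b' => pop. Stack: (empty)
Final stack: "" (length 0)

0


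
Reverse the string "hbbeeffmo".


Input: hbbeeffmo
Reading characters right to left:
  Position 8: 'o'
  Position 7: 'm'
  Position 6: 'f'
  Position 5: 'f'
  Position 4: 'e'
  Position 3: 'e'
  Position 2: 'b'
  Position 1: 'b'
  Position 0: 'h'
Reversed: omffeebbh

omffeebbh


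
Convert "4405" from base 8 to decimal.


Input: "4405" in base 8
Positional expansion:
  Digit '4' (value 4) x 8^3 = 2048
  Digit '4' (value 4) x 8^2 = 256
  Digit '0' (value 0) x 8^1 = 0
  Digit '5' (value 5) x 8^0 = 5
Sum = 2309

2309


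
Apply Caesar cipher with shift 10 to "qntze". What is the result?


Caesar cipher: shift "qntze" by 10
  'q' (pos 16) + 10 = pos 0 = 'a'
  'n' (pos 13) + 10 = pos 23 = 'x'
  't' (pos 19) + 10 = pos 3 = 'd'
  'z' (pos 25) + 10 = pos 9 = 'j'
  'e' (pos 4) + 10 = pos 14 = 'o'
Result: axdjo

axdjo


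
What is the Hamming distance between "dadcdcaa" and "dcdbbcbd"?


Comparing "dadcdcaa" and "dcdbbcbd" position by position:
  Position 0: 'd' vs 'd' => same
  Position 1: 'a' vs 'c' => differ
  Position 2: 'd' vs 'd' => same
  Position 3: 'c' vs 'b' => differ
  Position 4: 'd' vs 'b' => differ
  Position 5: 'c' vs 'c' => same
  Position 6: 'a' vs 'b' => differ
  Position 7: 'a' vs 'd' => differ
Total differences (Hamming distance): 5

5


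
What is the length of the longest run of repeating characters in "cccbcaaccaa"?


Input: "cccbcaaccaa"
Scanning for longest run:
  Position 1 ('c'): continues run of 'c', length=2
  Position 2 ('c'): continues run of 'c', length=3
  Position 3 ('b'): new char, reset run to 1
  Position 4 ('c'): new char, reset run to 1
  Position 5 ('a'): new char, reset run to 1
  Position 6 ('a'): continues run of 'a', length=2
  Position 7 ('c'): new char, reset run to 1
  Position 8 ('c'): continues run of 'c', length=2
  Position 9 ('a'): new char, reset run to 1
  Position 10 ('a'): continues run of 'a', length=2
Longest run: 'c' with length 3

3


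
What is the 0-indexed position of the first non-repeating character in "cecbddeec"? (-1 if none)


Input: cecbddeec
Character frequencies:
  'b': 1
  'c': 3
  'd': 2
  'e': 3
Scanning left to right for freq == 1:
  Position 0 ('c'): freq=3, skip
  Position 1 ('e'): freq=3, skip
  Position 2 ('c'): freq=3, skip
  Position 3 ('b'): unique! => answer = 3

3


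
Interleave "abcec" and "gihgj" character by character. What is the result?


Interleaving "abcec" and "gihgj":
  Position 0: 'a' from first, 'g' from second => "ag"
  Position 1: 'b' from first, 'i' from second => "bi"
  Position 2: 'c' from first, 'h' from second => "ch"
  Position 3: 'e' from first, 'g' from second => "eg"
  Position 4: 'c' from first, 'j' from second => "cj"
Result: agbichegcj

agbichegcj


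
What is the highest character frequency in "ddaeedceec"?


Input: ddaeedceec
Character counts:
  'a': 1
  'c': 2
  'd': 3
  'e': 4
Maximum frequency: 4

4


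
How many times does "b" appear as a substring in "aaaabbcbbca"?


Searching for "b" in "aaaabbcbbca"
Scanning each position:
  Position 0: "a" => no
  Position 1: "a" => no
  Position 2: "a" => no
  Position 3: "a" => no
  Position 4: "b" => MATCH
  Position 5: "b" => MATCH
  Position 6: "c" => no
  Position 7: "b" => MATCH
  Position 8: "b" => MATCH
  Position 9: "c" => no
  Position 10: "a" => no
Total occurrences: 4

4


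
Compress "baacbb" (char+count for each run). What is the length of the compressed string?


Input: baacbb
Runs:
  'b' x 1 => "b1"
  'a' x 2 => "a2"
  'c' x 1 => "c1"
  'b' x 2 => "b2"
Compressed: "b1a2c1b2"
Compressed length: 8

8


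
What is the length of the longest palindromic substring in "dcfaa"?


Input: "dcfaa"
Checking substrings for palindromes:
  [3:5] "aa" (len 2) => palindrome
Longest palindromic substring: "aa" with length 2

2


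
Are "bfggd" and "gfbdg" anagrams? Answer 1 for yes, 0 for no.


Strings: "bfggd", "gfbdg"
Sorted first:  bdfgg
Sorted second: bdfgg
Sorted forms match => anagrams

1


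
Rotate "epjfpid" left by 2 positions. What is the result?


Input: "epjfpid", rotate left by 2
First 2 characters: "ep"
Remaining characters: "jfpid"
Concatenate remaining + first: "jfpid" + "ep" = "jfpidep"

jfpidep


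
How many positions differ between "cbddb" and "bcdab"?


Comparing "cbddb" and "bcdab" position by position:
  Position 0: 'c' vs 'b' => DIFFER
  Position 1: 'b' vs 'c' => DIFFER
  Position 2: 'd' vs 'd' => same
  Position 3: 'd' vs 'a' => DIFFER
  Position 4: 'b' vs 'b' => same
Positions that differ: 3

3


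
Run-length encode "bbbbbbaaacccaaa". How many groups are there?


Input: bbbbbbaaacccaaa
Scanning for consecutive runs:
  Group 1: 'b' x 6 (positions 0-5)
  Group 2: 'a' x 3 (positions 6-8)
  Group 3: 'c' x 3 (positions 9-11)
  Group 4: 'a' x 3 (positions 12-14)
Total groups: 4

4


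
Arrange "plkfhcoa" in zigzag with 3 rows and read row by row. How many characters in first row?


Zigzag "plkfhcoa" into 3 rows:
Placing characters:
  'p' => row 0
  'l' => row 1
  'k' => row 2
  'f' => row 1
  'h' => row 0
  'c' => row 1
  'o' => row 2
  'a' => row 1
Rows:
  Row 0: "ph"
  Row 1: "lfca"
  Row 2: "ko"
First row length: 2

2


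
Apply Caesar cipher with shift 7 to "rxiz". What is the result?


Caesar cipher: shift "rxiz" by 7
  'r' (pos 17) + 7 = pos 24 = 'y'
  'x' (pos 23) + 7 = pos 4 = 'e'
  'i' (pos 8) + 7 = pos 15 = 'p'
  'z' (pos 25) + 7 = pos 6 = 'g'
Result: yepg

yepg


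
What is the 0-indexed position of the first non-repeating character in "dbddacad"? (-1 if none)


Input: dbddacad
Character frequencies:
  'a': 2
  'b': 1
  'c': 1
  'd': 4
Scanning left to right for freq == 1:
  Position 0 ('d'): freq=4, skip
  Position 1 ('b'): unique! => answer = 1

1


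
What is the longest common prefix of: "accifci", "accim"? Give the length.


Words: accifci, accim
  Position 0: all 'a' => match
  Position 1: all 'c' => match
  Position 2: all 'c' => match
  Position 3: all 'i' => match
  Position 4: ('f', 'm') => mismatch, stop
LCP = "acci" (length 4)

4


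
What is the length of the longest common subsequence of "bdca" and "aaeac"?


LCS of "bdca" and "aaeac"
DP table:
           a    a    e    a    c
      0    0    0    0    0    0
  b   0    0    0    0    0    0
  d   0    0    0    0    0    0
  c   0    0    0    0    0    1
  a   0    1    1    1    1    1
LCS length = dp[4][5] = 1

1


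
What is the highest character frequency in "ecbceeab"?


Input: ecbceeab
Character counts:
  'a': 1
  'b': 2
  'c': 2
  'e': 3
Maximum frequency: 3

3


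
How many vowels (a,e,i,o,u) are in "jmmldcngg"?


Input: jmmldcngg
Checking each character:
  'j' at position 0: consonant
  'm' at position 1: consonant
  'm' at position 2: consonant
  'l' at position 3: consonant
  'd' at position 4: consonant
  'c' at position 5: consonant
  'n' at position 6: consonant
  'g' at position 7: consonant
  'g' at position 8: consonant
Total vowels: 0

0


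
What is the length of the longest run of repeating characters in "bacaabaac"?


Input: "bacaabaac"
Scanning for longest run:
  Position 1 ('a'): new char, reset run to 1
  Position 2 ('c'): new char, reset run to 1
  Position 3 ('a'): new char, reset run to 1
  Position 4 ('a'): continues run of 'a', length=2
  Position 5 ('b'): new char, reset run to 1
  Position 6 ('a'): new char, reset run to 1
  Position 7 ('a'): continues run of 'a', length=2
  Position 8 ('c'): new char, reset run to 1
Longest run: 'a' with length 2

2


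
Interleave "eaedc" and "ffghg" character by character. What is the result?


Interleaving "eaedc" and "ffghg":
  Position 0: 'e' from first, 'f' from second => "ef"
  Position 1: 'a' from first, 'f' from second => "af"
  Position 2: 'e' from first, 'g' from second => "eg"
  Position 3: 'd' from first, 'h' from second => "dh"
  Position 4: 'c' from first, 'g' from second => "cg"
Result: efafegdhcg

efafegdhcg


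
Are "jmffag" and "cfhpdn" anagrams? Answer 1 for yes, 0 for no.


Strings: "jmffag", "cfhpdn"
Sorted first:  affgjm
Sorted second: cdfhnp
Differ at position 0: 'a' vs 'c' => not anagrams

0


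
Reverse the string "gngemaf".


Input: gngemaf
Reading characters right to left:
  Position 6: 'f'
  Position 5: 'a'
  Position 4: 'm'
  Position 3: 'e'
  Position 2: 'g'
  Position 1: 'n'
  Position 0: 'g'
Reversed: famegng

famegng


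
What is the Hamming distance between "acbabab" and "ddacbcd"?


Comparing "acbabab" and "ddacbcd" position by position:
  Position 0: 'a' vs 'd' => differ
  Position 1: 'c' vs 'd' => differ
  Position 2: 'b' vs 'a' => differ
  Position 3: 'a' vs 'c' => differ
  Position 4: 'b' vs 'b' => same
  Position 5: 'a' vs 'c' => differ
  Position 6: 'b' vs 'd' => differ
Total differences (Hamming distance): 6

6


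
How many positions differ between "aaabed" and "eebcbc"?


Comparing "aaabed" and "eebcbc" position by position:
  Position 0: 'a' vs 'e' => DIFFER
  Position 1: 'a' vs 'e' => DIFFER
  Position 2: 'a' vs 'b' => DIFFER
  Position 3: 'b' vs 'c' => DIFFER
  Position 4: 'e' vs 'b' => DIFFER
  Position 5: 'd' vs 'c' => DIFFER
Positions that differ: 6

6


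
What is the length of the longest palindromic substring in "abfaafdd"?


Input: "abfaafdd"
Checking substrings for palindromes:
  [2:6] "faaf" (len 4) => palindrome
  [3:5] "aa" (len 2) => palindrome
  [6:8] "dd" (len 2) => palindrome
Longest palindromic substring: "faaf" with length 4

4


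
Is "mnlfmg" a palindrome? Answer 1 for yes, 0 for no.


Input: mnlfmg
Reversed: gmflnm
  Compare pos 0 ('m') with pos 5 ('g'): MISMATCH
  Compare pos 1 ('n') with pos 4 ('m'): MISMATCH
  Compare pos 2 ('l') with pos 3 ('f'): MISMATCH
Result: not a palindrome

0


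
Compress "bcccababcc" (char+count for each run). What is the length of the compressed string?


Input: bcccababcc
Runs:
  'b' x 1 => "b1"
  'c' x 3 => "c3"
  'a' x 1 => "a1"
  'b' x 1 => "b1"
  'a' x 1 => "a1"
  'b' x 1 => "b1"
  'c' x 2 => "c2"
Compressed: "b1c3a1b1a1b1c2"
Compressed length: 14

14


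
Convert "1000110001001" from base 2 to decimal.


Input: "1000110001001" in base 2
Positional expansion:
  Digit '1' (value 1) x 2^12 = 4096
  Digit '0' (value 0) x 2^11 = 0
  Digit '0' (value 0) x 2^10 = 0
  Digit '0' (value 0) x 2^9 = 0
  Digit '1' (value 1) x 2^8 = 256
  Digit '1' (value 1) x 2^7 = 128
  Digit '0' (value 0) x 2^6 = 0
  Digit '0' (value 0) x 2^5 = 0
  Digit '0' (value 0) x 2^4 = 0
  Digit '1' (value 1) x 2^3 = 8
  Digit '0' (value 0) x 2^2 = 0
  Digit '0' (value 0) x 2^1 = 0
  Digit '1' (value 1) x 2^0 = 1
Sum = 4489

4489


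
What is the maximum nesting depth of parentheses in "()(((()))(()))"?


Input: "()(((()))(()))"
Tracking depth:
  Position 0 '(': depth becomes 1
  Position 1 ')': depth becomes 0
  Position 2 '(': depth becomes 1
  Position 3 '(': depth becomes 2
  Position 4 '(': depth becomes 3
  Position 5 '(': depth becomes 4
  Position 6 ')': depth becomes 3
  Position 7 ')': depth becomes 2
  Position 8 ')': depth becomes 1
  Position 9 '(': depth becomes 2
  Position 10 '(': depth becomes 3
  Position 11 ')': depth becomes 2
  Position 12 ')': depth becomes 1
  Position 13 ')': depth becomes 0
Maximum depth reached: 4

4


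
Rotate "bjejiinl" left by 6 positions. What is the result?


Input: "bjejiinl", rotate left by 6
First 6 characters: "bjejii"
Remaining characters: "nl"
Concatenate remaining + first: "nl" + "bjejii" = "nlbjejii"

nlbjejii


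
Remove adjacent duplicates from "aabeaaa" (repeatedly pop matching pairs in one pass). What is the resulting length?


Input: aabeaaa
Stack-based adjacent duplicate removal:
  Read 'a': push. Stack: a
  Read 'a': matches stack top 'a' => pop. Stack: (empty)
  Read 'b': push. Stack: b
  Read 'e': push. Stack: be
  Read 'a': push. Stack: bea
  Read 'a': matches stack top 'a' => pop. Stack: be
  Read 'a': push. Stack: bea
Final stack: "bea" (length 3)

3


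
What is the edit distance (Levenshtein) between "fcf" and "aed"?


Computing edit distance: "fcf" -> "aed"
DP table:
           a    e    d
      0    1    2    3
  f   1    1    2    3
  c   2    2    2    3
  f   3    3    3    3
Edit distance = dp[3][3] = 3

3


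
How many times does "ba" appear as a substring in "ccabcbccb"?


Searching for "ba" in "ccabcbccb"
Scanning each position:
  Position 0: "cc" => no
  Position 1: "ca" => no
  Position 2: "ab" => no
  Position 3: "bc" => no
  Position 4: "cb" => no
  Position 5: "bc" => no
  Position 6: "cc" => no
  Position 7: "cb" => no
Total occurrences: 0

0


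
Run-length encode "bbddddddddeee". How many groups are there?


Input: bbddddddddeee
Scanning for consecutive runs:
  Group 1: 'b' x 2 (positions 0-1)
  Group 2: 'd' x 8 (positions 2-9)
  Group 3: 'e' x 3 (positions 10-12)
Total groups: 3

3


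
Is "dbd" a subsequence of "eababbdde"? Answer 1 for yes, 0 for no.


Check if "dbd" is a subsequence of "eababbdde"
Greedy scan:
  Position 0 ('e'): no match needed
  Position 1 ('a'): no match needed
  Position 2 ('b'): no match needed
  Position 3 ('a'): no match needed
  Position 4 ('b'): no match needed
  Position 5 ('b'): no match needed
  Position 6 ('d'): matches sub[0] = 'd'
  Position 7 ('d'): no match needed
  Position 8 ('e'): no match needed
Only matched 1/3 characters => not a subsequence

0


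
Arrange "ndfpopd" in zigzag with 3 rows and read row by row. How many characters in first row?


Zigzag "ndfpopd" into 3 rows:
Placing characters:
  'n' => row 0
  'd' => row 1
  'f' => row 2
  'p' => row 1
  'o' => row 0
  'p' => row 1
  'd' => row 2
Rows:
  Row 0: "no"
  Row 1: "dpp"
  Row 2: "fd"
First row length: 2

2


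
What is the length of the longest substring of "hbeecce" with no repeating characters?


Input: "hbeecce"
Sliding window (track last position of each char):
  Position 0 ('h'): window [0,0] length 1 -- new best
  Position 1 ('b'): window [0,1] length 2 -- new best
  Position 2 ('e'): window [0,2] length 3 -- new best
  Position 3 ('e'): repeat (last at 2), move window start to 3
  Position 3 ('e'): window [3,3] length 1
  Position 4 ('c'): window [3,4] length 2
  Position 5 ('c'): repeat (last at 4), move window start to 5
  Position 5 ('c'): window [5,5] length 1
  Position 6 ('e'): window [5,6] length 2
Longest substring with no repeats: "hbe" with length 3

3


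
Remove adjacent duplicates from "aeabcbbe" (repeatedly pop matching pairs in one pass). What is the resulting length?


Input: aeabcbbe
Stack-based adjacent duplicate removal:
  Read 'a': push. Stack: a
  Read 'e': push. Stack: ae
  Read 'a': push. Stack: aea
  Read 'b': push. Stack: aeab
  Read 'c': push. Stack: aeabc
  Read 'b': push. Stack: aeabcb
  Read 'b': matches stack top 'b' => pop. Stack: aeabc
  Read 'e': push. Stack: aeabce
Final stack: "aeabce" (length 6)

6


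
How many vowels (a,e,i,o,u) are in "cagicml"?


Input: cagicml
Checking each character:
  'c' at position 0: consonant
  'a' at position 1: vowel (running total: 1)
  'g' at position 2: consonant
  'i' at position 3: vowel (running total: 2)
  'c' at position 4: consonant
  'm' at position 5: consonant
  'l' at position 6: consonant
Total vowels: 2

2


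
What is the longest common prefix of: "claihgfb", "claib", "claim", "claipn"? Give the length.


Words: claihgfb, claib, claim, claipn
  Position 0: all 'c' => match
  Position 1: all 'l' => match
  Position 2: all 'a' => match
  Position 3: all 'i' => match
  Position 4: ('h', 'b', 'm', 'p') => mismatch, stop
LCP = "clai" (length 4)

4


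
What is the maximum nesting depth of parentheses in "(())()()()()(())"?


Input: "(())()()()()(())"
Tracking depth:
  Position 0 '(': depth becomes 1
  Position 1 '(': depth becomes 2
  Position 2 ')': depth becomes 1
  Position 3 ')': depth becomes 0
  Position 4 '(': depth becomes 1
  Position 5 ')': depth becomes 0
  Position 6 '(': depth becomes 1
  Position 7 ')': depth becomes 0
  Position 8 '(': depth becomes 1
  Position 9 ')': depth becomes 0
  Position 10 '(': depth becomes 1
  Position 11 ')': depth becomes 0
  Position 12 '(': depth becomes 1
  Position 13 '(': depth becomes 2
  Position 14 ')': depth becomes 1
  Position 15 ')': depth becomes 0
Maximum depth reached: 2

2


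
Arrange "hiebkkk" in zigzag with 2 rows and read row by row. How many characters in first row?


Zigzag "hiebkkk" into 2 rows:
Placing characters:
  'h' => row 0
  'i' => row 1
  'e' => row 0
  'b' => row 1
  'k' => row 0
  'k' => row 1
  'k' => row 0
Rows:
  Row 0: "hekk"
  Row 1: "ibk"
First row length: 4

4


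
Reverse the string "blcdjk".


Input: blcdjk
Reading characters right to left:
  Position 5: 'k'
  Position 4: 'j'
  Position 3: 'd'
  Position 2: 'c'
  Position 1: 'l'
  Position 0: 'b'
Reversed: kjdclb

kjdclb


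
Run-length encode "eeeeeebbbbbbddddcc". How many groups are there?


Input: eeeeeebbbbbbddddcc
Scanning for consecutive runs:
  Group 1: 'e' x 6 (positions 0-5)
  Group 2: 'b' x 6 (positions 6-11)
  Group 3: 'd' x 4 (positions 12-15)
  Group 4: 'c' x 2 (positions 16-17)
Total groups: 4

4


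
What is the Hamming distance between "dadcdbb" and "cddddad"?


Comparing "dadcdbb" and "cddddad" position by position:
  Position 0: 'd' vs 'c' => differ
  Position 1: 'a' vs 'd' => differ
  Position 2: 'd' vs 'd' => same
  Position 3: 'c' vs 'd' => differ
  Position 4: 'd' vs 'd' => same
  Position 5: 'b' vs 'a' => differ
  Position 6: 'b' vs 'd' => differ
Total differences (Hamming distance): 5

5


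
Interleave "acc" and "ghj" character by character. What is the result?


Interleaving "acc" and "ghj":
  Position 0: 'a' from first, 'g' from second => "ag"
  Position 1: 'c' from first, 'h' from second => "ch"
  Position 2: 'c' from first, 'j' from second => "cj"
Result: agchcj

agchcj


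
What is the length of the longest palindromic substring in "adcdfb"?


Input: "adcdfb"
Checking substrings for palindromes:
  [1:4] "dcd" (len 3) => palindrome
Longest palindromic substring: "dcd" with length 3

3


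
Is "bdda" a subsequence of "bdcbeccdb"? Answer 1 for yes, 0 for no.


Check if "bdda" is a subsequence of "bdcbeccdb"
Greedy scan:
  Position 0 ('b'): matches sub[0] = 'b'
  Position 1 ('d'): matches sub[1] = 'd'
  Position 2 ('c'): no match needed
  Position 3 ('b'): no match needed
  Position 4 ('e'): no match needed
  Position 5 ('c'): no match needed
  Position 6 ('c'): no match needed
  Position 7 ('d'): matches sub[2] = 'd'
  Position 8 ('b'): no match needed
Only matched 3/4 characters => not a subsequence

0


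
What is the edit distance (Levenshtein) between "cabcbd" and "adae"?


Computing edit distance: "cabcbd" -> "adae"
DP table:
           a    d    a    e
      0    1    2    3    4
  c   1    1    2    3    4
  a   2    1    2    2    3
  b   3    2    2    3    3
  c   4    3    3    3    4
  b   5    4    4    4    4
  d   6    5    4    5    5
Edit distance = dp[6][4] = 5

5


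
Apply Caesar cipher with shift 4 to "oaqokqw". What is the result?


Caesar cipher: shift "oaqokqw" by 4
  'o' (pos 14) + 4 = pos 18 = 's'
  'a' (pos 0) + 4 = pos 4 = 'e'
  'q' (pos 16) + 4 = pos 20 = 'u'
  'o' (pos 14) + 4 = pos 18 = 's'
  'k' (pos 10) + 4 = pos 14 = 'o'
  'q' (pos 16) + 4 = pos 20 = 'u'
  'w' (pos 22) + 4 = pos 0 = 'a'
Result: seusoua

seusoua


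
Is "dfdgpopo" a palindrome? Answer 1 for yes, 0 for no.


Input: dfdgpopo
Reversed: opopgdfd
  Compare pos 0 ('d') with pos 7 ('o'): MISMATCH
  Compare pos 1 ('f') with pos 6 ('p'): MISMATCH
  Compare pos 2 ('d') with pos 5 ('o'): MISMATCH
  Compare pos 3 ('g') with pos 4 ('p'): MISMATCH
Result: not a palindrome

0


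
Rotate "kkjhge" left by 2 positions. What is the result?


Input: "kkjhge", rotate left by 2
First 2 characters: "kk"
Remaining characters: "jhge"
Concatenate remaining + first: "jhge" + "kk" = "jhgekk"

jhgekk


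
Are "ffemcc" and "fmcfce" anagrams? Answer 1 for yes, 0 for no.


Strings: "ffemcc", "fmcfce"
Sorted first:  cceffm
Sorted second: cceffm
Sorted forms match => anagrams

1


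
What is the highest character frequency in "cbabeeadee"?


Input: cbabeeadee
Character counts:
  'a': 2
  'b': 2
  'c': 1
  'd': 1
  'e': 4
Maximum frequency: 4

4


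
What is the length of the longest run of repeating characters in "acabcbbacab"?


Input: "acabcbbacab"
Scanning for longest run:
  Position 1 ('c'): new char, reset run to 1
  Position 2 ('a'): new char, reset run to 1
  Position 3 ('b'): new char, reset run to 1
  Position 4 ('c'): new char, reset run to 1
  Position 5 ('b'): new char, reset run to 1
  Position 6 ('b'): continues run of 'b', length=2
  Position 7 ('a'): new char, reset run to 1
  Position 8 ('c'): new char, reset run to 1
  Position 9 ('a'): new char, reset run to 1
  Position 10 ('b'): new char, reset run to 1
Longest run: 'b' with length 2

2


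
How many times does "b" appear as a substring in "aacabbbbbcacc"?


Searching for "b" in "aacabbbbbcacc"
Scanning each position:
  Position 0: "a" => no
  Position 1: "a" => no
  Position 2: "c" => no
  Position 3: "a" => no
  Position 4: "b" => MATCH
  Position 5: "b" => MATCH
  Position 6: "b" => MATCH
  Position 7: "b" => MATCH
  Position 8: "b" => MATCH
  Position 9: "c" => no
  Position 10: "a" => no
  Position 11: "c" => no
  Position 12: "c" => no
Total occurrences: 5

5


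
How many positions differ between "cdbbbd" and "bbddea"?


Comparing "cdbbbd" and "bbddea" position by position:
  Position 0: 'c' vs 'b' => DIFFER
  Position 1: 'd' vs 'b' => DIFFER
  Position 2: 'b' vs 'd' => DIFFER
  Position 3: 'b' vs 'd' => DIFFER
  Position 4: 'b' vs 'e' => DIFFER
  Position 5: 'd' vs 'a' => DIFFER
Positions that differ: 6

6


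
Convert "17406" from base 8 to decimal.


Input: "17406" in base 8
Positional expansion:
  Digit '1' (value 1) x 8^4 = 4096
  Digit '7' (value 7) x 8^3 = 3584
  Digit '4' (value 4) x 8^2 = 256
  Digit '0' (value 0) x 8^1 = 0
  Digit '6' (value 6) x 8^0 = 6
Sum = 7942

7942


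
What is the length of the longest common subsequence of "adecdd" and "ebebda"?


LCS of "adecdd" and "ebebda"
DP table:
           e    b    e    b    d    a
      0    0    0    0    0    0    0
  a   0    0    0    0    0    0    1
  d   0    0    0    0    0    1    1
  e   0    1    1    1    1    1    1
  c   0    1    1    1    1    1    1
  d   0    1    1    1    1    2    2
  d   0    1    1    1    1    2    2
LCS length = dp[6][6] = 2

2


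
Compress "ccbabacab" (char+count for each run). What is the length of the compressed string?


Input: ccbabacab
Runs:
  'c' x 2 => "c2"
  'b' x 1 => "b1"
  'a' x 1 => "a1"
  'b' x 1 => "b1"
  'a' x 1 => "a1"
  'c' x 1 => "c1"
  'a' x 1 => "a1"
  'b' x 1 => "b1"
Compressed: "c2b1a1b1a1c1a1b1"
Compressed length: 16

16


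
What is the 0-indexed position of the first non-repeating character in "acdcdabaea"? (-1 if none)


Input: acdcdabaea
Character frequencies:
  'a': 4
  'b': 1
  'c': 2
  'd': 2
  'e': 1
Scanning left to right for freq == 1:
  Position 0 ('a'): freq=4, skip
  Position 1 ('c'): freq=2, skip
  Position 2 ('d'): freq=2, skip
  Position 3 ('c'): freq=2, skip
  Position 4 ('d'): freq=2, skip
  Position 5 ('a'): freq=4, skip
  Position 6 ('b'): unique! => answer = 6

6


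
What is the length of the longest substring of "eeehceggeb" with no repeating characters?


Input: "eeehceggeb"
Sliding window (track last position of each char):
  Position 0 ('e'): window [0,0] length 1 -- new best
  Position 1 ('e'): repeat (last at 0), move window start to 1
  Position 1 ('e'): window [1,1] length 1
  Position 2 ('e'): repeat (last at 1), move window start to 2
  Position 2 ('e'): window [2,2] length 1
  Position 3 ('h'): window [2,3] length 2 -- new best
  Position 4 ('c'): window [2,4] length 3 -- new best
  Position 5 ('e'): repeat (last at 2), move window start to 3
  Position 5 ('e'): window [3,5] length 3
  Position 6 ('g'): window [3,6] length 4 -- new best
  Position 7 ('g'): repeat (last at 6), move window start to 7
  Position 7 ('g'): window [7,7] length 1
  Position 8 ('e'): window [7,8] length 2
  Position 9 ('b'): window [7,9] length 3
Longest substring with no repeats: "hceg" with length 4

4
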